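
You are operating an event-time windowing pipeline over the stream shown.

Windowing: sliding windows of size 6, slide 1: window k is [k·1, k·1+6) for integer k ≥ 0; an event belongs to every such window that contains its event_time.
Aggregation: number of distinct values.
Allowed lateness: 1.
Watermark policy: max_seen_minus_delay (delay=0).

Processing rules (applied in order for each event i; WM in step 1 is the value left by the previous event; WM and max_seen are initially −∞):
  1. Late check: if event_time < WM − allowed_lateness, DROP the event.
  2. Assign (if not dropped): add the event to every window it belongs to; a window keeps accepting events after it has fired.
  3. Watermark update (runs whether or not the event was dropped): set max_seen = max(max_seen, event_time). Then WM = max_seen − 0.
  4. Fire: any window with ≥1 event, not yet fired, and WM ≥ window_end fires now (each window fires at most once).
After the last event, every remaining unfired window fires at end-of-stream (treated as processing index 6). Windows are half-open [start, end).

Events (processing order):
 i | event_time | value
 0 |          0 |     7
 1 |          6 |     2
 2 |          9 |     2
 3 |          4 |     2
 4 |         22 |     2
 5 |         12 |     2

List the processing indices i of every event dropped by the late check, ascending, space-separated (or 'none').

i=0 t=0 v=7: → [0,6); WM=0
i=1 t=6 v=2: → [6,12),[5,11),[4,10),[3,9),[2,8),[1,7); WM=6; [0,6) fires=1
i=2 t=9 v=2: → [9,15),[8,14),[7,13),[6,12),[5,11),[4,10); WM=9; [1,7) fires=1 [2,8) fires=1 [3,9) fires=1
i=3 t=4 v=2: DROP (t<9-1); WM=9
i=4 t=22 v=2: → [22,28),[21,27),[20,26),[19,25),[18,24),[17,23); WM=22; [4,10) fires=1 [5,11) fires=1 [6,12) fires=1 [7,13) fires=1 [8,14) fires=1 [9,15) fires=1
i=5 t=12 v=2: DROP (t<22-1); WM=22

3 5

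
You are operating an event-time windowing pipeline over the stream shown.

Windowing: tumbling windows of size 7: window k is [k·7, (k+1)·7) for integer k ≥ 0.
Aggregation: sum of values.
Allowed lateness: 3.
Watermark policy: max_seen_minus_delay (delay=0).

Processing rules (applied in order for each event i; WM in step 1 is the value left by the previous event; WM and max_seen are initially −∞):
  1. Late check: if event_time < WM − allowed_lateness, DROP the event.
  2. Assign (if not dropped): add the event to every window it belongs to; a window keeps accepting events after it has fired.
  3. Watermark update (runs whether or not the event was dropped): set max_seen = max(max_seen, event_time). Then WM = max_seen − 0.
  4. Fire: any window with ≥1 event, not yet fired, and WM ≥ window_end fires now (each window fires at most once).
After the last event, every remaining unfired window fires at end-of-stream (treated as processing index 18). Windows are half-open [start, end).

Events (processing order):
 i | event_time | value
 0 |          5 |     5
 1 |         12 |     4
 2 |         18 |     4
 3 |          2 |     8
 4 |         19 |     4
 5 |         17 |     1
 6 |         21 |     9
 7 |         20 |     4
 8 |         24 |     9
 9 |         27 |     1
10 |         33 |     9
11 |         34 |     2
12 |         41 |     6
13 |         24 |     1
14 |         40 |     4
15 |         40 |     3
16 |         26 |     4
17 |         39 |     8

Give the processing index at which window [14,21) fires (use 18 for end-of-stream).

i=0 t=5 v=5: → [0,7); WM=5
i=1 t=12 v=4: → [7,14); WM=12; [0,7) fires=5
i=2 t=18 v=4: → [14,21); WM=18; [7,14) fires=4
i=3 t=2 v=8: DROP (t<18-3); WM=18
i=4 t=19 v=4: → [14,21); WM=19
i=5 t=17 v=1: → [14,21); WM=19
i=6 t=21 v=9: → [21,28); WM=21; [14,21) fires=9
i=7 t=20 v=4: → [14,21); WM=21
i=8 t=24 v=9: → [21,28); WM=24
i=9 t=27 v=1: → [21,28); WM=27
i=10 t=33 v=9: → [28,35); WM=33; [21,28) fires=19
i=11 t=34 v=2: → [28,35); WM=34
i=12 t=41 v=6: → [35,42); WM=41; [28,35) fires=11
i=13 t=24 v=1: DROP (t<41-3); WM=41
i=14 t=40 v=4: → [35,42); WM=41
i=15 t=40 v=3: → [35,42); WM=41
i=16 t=26 v=4: DROP (t<41-3); WM=41
i=17 t=39 v=8: → [35,42); WM=41

6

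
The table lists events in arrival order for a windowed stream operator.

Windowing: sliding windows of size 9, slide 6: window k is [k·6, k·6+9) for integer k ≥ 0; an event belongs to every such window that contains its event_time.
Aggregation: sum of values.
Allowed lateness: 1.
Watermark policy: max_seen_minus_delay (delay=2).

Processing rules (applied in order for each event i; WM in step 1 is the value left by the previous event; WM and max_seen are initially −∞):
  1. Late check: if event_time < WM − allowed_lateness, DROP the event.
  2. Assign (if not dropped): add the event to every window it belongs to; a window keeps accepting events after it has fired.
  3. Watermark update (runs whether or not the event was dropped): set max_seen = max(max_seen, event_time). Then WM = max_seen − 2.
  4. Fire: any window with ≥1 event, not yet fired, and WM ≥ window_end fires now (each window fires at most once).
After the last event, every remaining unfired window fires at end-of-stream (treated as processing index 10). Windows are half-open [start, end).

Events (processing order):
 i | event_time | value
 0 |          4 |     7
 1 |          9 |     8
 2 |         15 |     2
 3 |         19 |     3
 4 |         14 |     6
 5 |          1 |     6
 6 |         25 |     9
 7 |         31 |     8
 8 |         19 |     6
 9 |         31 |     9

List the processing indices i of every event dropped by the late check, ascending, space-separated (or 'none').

i=0 t=4 v=7: → [0,9); WM=2
i=1 t=9 v=8: → [6,15); WM=7
i=2 t=15 v=2: → [12,21); WM=13; [0,9) fires=7
i=3 t=19 v=3: → [18,27),[12,21); WM=17; [6,15) fires=8
i=4 t=14 v=6: DROP (t<17-1); WM=17
i=5 t=1 v=6: DROP (t<17-1); WM=17
i=6 t=25 v=9: → [24,33),[18,27); WM=23; [12,21) fires=5
i=7 t=31 v=8: → [30,39),[24,33); WM=29; [18,27) fires=12
i=8 t=19 v=6: DROP (t<29-1); WM=29
i=9 t=31 v=9: → [30,39),[24,33); WM=29

4 5 8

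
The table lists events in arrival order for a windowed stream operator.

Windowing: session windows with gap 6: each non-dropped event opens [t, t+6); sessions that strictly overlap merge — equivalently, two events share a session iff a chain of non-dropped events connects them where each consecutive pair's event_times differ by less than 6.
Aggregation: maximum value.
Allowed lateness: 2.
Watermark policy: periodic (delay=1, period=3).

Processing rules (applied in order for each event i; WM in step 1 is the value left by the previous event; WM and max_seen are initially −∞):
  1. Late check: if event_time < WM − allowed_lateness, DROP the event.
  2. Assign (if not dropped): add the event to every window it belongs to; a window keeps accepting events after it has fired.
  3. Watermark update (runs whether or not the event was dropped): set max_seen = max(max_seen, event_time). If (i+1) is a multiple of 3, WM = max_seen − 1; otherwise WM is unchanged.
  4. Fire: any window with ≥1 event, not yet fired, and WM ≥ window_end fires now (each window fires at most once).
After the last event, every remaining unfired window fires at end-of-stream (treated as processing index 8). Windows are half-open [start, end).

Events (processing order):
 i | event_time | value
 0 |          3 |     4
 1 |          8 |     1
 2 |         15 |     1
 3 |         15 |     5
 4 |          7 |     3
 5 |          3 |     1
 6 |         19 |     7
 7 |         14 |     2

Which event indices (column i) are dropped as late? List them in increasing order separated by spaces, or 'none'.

i=0 t=3 v=4: → [3,9); WM=−∞
i=1 t=8 v=1: → [3,14); WM=−∞
i=2 t=15 v=1: → [15,21); WM=14
i=3 t=15 v=5: → [15,21); WM=14
i=4 t=7 v=3: DROP (t<14-2); WM=14
i=5 t=3 v=1: DROP (t<14-2); WM=14
i=6 t=19 v=7: → [15,25); WM=14
i=7 t=14 v=2: → [14,25); WM=14

4 5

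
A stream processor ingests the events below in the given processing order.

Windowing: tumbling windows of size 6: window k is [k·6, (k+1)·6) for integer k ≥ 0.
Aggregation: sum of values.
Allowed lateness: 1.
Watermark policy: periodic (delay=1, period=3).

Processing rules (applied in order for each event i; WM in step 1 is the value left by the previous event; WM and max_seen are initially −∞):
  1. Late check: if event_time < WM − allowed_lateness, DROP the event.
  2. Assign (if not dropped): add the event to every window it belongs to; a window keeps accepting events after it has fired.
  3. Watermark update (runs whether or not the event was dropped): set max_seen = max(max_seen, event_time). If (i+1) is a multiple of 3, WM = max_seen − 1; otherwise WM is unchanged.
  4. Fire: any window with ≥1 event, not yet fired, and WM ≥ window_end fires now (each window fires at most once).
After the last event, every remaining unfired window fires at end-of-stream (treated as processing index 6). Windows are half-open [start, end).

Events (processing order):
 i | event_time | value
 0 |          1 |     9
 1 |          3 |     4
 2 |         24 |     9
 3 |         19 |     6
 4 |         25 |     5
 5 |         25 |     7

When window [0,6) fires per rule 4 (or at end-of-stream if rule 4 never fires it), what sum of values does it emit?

13

i=0 t=1 v=9: → [0,6); WM=−∞
i=1 t=3 v=4: → [0,6); WM=−∞
i=2 t=24 v=9: → [24,30); WM=23; [0,6) fires=13
i=3 t=19 v=6: DROP (t<23-1); WM=23
i=4 t=25 v=5: → [24,30); WM=23
i=5 t=25 v=7: → [24,30); WM=24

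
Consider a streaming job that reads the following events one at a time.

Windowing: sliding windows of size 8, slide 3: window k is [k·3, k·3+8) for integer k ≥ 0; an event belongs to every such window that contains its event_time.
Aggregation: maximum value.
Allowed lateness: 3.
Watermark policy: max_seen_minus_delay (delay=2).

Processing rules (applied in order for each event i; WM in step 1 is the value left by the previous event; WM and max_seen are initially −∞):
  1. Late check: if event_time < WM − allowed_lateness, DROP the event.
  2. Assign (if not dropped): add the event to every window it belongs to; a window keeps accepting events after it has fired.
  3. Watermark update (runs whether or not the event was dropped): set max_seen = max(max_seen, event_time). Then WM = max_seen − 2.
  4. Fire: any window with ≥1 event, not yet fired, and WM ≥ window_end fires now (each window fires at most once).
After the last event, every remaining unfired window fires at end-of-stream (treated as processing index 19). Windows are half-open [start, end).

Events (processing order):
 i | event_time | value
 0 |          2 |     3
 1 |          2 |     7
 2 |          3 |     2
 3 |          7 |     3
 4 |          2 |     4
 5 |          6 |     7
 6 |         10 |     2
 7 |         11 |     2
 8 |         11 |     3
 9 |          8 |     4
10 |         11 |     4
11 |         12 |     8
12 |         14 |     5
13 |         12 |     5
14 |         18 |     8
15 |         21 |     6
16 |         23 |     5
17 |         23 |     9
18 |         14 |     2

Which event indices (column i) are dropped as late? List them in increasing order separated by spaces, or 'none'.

18

i=0 t=2 v=3: → [0,8); WM=0
i=1 t=2 v=7: → [0,8); WM=0
i=2 t=3 v=2: → [3,11),[0,8); WM=1
i=3 t=7 v=3: → [6,14),[3,11),[0,8); WM=5
i=4 t=2 v=4: → [0,8); WM=5
i=5 t=6 v=7: → [6,14),[3,11),[0,8); WM=5
i=6 t=10 v=2: → [9,17),[6,14),[3,11); WM=8; [0,8) fires=7
i=7 t=11 v=2: → [9,17),[6,14); WM=9
i=8 t=11 v=3: → [9,17),[6,14); WM=9
i=9 t=8 v=4: → [6,14),[3,11); WM=9
i=10 t=11 v=4: → [9,17),[6,14); WM=9
i=11 t=12 v=8: → [12,20),[9,17),[6,14); WM=10
i=12 t=14 v=5: → [12,20),[9,17); WM=12; [3,11) fires=7
i=13 t=12 v=5: → [12,20),[9,17),[6,14); WM=12
i=14 t=18 v=8: → [18,26),[15,23),[12,20); WM=16; [6,14) fires=8
i=15 t=21 v=6: → [21,29),[18,26),[15,23); WM=19; [9,17) fires=8
i=16 t=23 v=5: → [21,29),[18,26); WM=21; [12,20) fires=8
i=17 t=23 v=9: → [21,29),[18,26); WM=21
i=18 t=14 v=2: DROP (t<21-3); WM=21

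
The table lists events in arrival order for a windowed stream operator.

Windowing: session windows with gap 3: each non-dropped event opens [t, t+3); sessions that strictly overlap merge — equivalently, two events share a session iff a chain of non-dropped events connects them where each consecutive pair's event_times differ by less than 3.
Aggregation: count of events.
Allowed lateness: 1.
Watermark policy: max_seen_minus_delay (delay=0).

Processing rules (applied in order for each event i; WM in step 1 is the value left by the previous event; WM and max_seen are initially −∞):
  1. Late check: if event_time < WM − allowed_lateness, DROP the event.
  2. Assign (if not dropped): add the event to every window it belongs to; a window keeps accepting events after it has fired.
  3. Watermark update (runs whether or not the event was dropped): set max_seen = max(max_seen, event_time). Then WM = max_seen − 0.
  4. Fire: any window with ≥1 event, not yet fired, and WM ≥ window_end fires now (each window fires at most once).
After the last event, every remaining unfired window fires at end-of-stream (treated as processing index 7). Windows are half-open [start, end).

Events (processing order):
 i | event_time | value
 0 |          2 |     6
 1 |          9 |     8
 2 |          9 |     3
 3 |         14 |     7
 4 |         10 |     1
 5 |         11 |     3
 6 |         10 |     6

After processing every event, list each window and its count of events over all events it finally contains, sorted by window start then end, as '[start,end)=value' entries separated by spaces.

i=0 t=2 v=6: → [2,5); WM=2
i=1 t=9 v=8: → [9,12); WM=9
i=2 t=9 v=3: → [9,12); WM=9
i=3 t=14 v=7: → [14,17); WM=14
i=4 t=10 v=1: DROP (t<14-1); WM=14
i=5 t=11 v=3: DROP (t<14-1); WM=14
i=6 t=10 v=6: DROP (t<14-1); WM=14

[2,5)=1 [9,12)=2 [14,17)=1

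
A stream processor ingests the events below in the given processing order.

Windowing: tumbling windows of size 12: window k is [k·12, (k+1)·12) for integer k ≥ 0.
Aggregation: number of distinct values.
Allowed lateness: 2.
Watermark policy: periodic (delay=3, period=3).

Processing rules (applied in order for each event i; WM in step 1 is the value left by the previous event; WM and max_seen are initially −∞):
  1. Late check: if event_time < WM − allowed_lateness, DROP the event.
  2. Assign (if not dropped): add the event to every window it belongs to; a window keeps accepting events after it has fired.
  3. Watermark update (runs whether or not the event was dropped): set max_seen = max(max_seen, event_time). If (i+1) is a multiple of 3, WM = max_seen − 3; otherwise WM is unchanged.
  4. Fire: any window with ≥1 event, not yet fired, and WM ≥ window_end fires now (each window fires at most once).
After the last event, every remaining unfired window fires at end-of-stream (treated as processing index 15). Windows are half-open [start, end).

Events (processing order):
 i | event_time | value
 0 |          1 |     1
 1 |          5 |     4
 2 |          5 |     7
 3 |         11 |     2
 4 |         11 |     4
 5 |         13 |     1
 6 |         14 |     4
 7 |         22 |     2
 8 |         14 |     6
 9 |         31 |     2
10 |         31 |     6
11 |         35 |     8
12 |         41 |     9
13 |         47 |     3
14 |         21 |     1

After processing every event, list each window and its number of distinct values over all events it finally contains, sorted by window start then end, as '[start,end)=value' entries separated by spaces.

i=0 t=1 v=1: → [0,12); WM=−∞
i=1 t=5 v=4: → [0,12); WM=−∞
i=2 t=5 v=7: → [0,12); WM=2
i=3 t=11 v=2: → [0,12); WM=2
i=4 t=11 v=4: → [0,12); WM=2
i=5 t=13 v=1: → [12,24); WM=10
i=6 t=14 v=4: → [12,24); WM=10
i=7 t=22 v=2: → [12,24); WM=10
i=8 t=14 v=6: → [12,24); WM=19; [0,12) fires=4
i=9 t=31 v=2: → [24,36); WM=19
i=10 t=31 v=6: → [24,36); WM=19
i=11 t=35 v=8: → [24,36); WM=32; [12,24) fires=4
i=12 t=41 v=9: → [36,48); WM=32
i=13 t=47 v=3: → [36,48); WM=32
i=14 t=21 v=1: DROP (t<32-2); WM=44; [24,36) fires=3

[0,12)=4 [12,24)=4 [24,36)=3 [36,48)=2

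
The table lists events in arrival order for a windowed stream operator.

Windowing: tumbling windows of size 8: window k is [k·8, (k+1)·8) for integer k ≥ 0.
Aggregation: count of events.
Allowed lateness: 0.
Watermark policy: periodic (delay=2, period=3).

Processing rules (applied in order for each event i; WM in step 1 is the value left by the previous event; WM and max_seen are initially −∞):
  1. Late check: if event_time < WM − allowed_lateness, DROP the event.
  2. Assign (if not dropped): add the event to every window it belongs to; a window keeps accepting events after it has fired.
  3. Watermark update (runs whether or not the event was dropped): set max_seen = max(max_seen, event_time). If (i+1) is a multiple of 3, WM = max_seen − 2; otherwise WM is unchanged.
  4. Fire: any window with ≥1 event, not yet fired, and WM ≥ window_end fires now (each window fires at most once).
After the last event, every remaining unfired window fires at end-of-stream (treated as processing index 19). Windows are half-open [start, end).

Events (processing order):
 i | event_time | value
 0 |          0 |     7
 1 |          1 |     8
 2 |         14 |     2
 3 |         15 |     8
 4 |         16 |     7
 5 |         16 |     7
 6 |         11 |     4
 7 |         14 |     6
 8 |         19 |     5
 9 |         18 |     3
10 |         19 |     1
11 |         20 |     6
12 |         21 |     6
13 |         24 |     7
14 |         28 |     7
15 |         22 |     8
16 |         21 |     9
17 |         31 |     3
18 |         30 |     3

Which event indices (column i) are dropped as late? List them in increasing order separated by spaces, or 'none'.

i=0 t=0 v=7: → [0,8); WM=−∞
i=1 t=1 v=8: → [0,8); WM=−∞
i=2 t=14 v=2: → [8,16); WM=12; [0,8) fires=2
i=3 t=15 v=8: → [8,16); WM=12
i=4 t=16 v=7: → [16,24); WM=12
i=5 t=16 v=7: → [16,24); WM=14
i=6 t=11 v=4: DROP (t<14-0); WM=14
i=7 t=14 v=6: → [8,16); WM=14
i=8 t=19 v=5: → [16,24); WM=17; [8,16) fires=3
i=9 t=18 v=3: → [16,24); WM=17
i=10 t=19 v=1: → [16,24); WM=17
i=11 t=20 v=6: → [16,24); WM=18
i=12 t=21 v=6: → [16,24); WM=18
i=13 t=24 v=7: → [24,32); WM=18
i=14 t=28 v=7: → [24,32); WM=26; [16,24) fires=7
i=15 t=22 v=8: DROP (t<26-0); WM=26
i=16 t=21 v=9: DROP (t<26-0); WM=26
i=17 t=31 v=3: → [24,32); WM=29
i=18 t=30 v=3: → [24,32); WM=29

6 15 16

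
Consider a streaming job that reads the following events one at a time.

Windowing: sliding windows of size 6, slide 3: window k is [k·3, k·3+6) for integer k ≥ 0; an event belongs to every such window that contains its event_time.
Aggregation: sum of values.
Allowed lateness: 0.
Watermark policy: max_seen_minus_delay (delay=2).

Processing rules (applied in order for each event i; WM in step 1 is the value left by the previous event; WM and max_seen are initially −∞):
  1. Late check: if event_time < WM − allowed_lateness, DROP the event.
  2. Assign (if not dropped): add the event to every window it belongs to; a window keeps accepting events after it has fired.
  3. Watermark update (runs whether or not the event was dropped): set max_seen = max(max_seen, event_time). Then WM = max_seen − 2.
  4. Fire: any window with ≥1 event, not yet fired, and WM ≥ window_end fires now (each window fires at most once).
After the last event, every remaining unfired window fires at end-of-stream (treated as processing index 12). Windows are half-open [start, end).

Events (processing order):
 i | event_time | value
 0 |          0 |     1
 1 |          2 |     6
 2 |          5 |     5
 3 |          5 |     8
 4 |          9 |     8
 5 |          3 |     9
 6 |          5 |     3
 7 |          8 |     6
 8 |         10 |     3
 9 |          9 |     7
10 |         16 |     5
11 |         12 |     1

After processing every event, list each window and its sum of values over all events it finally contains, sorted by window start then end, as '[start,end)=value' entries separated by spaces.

[0,6)=20 [3,9)=19 [6,12)=24 [9,15)=18 [12,18)=5 [15,21)=5

i=0 t=0 v=1: → [0,6); WM=-2
i=1 t=2 v=6: → [0,6); WM=0
i=2 t=5 v=5: → [3,9),[0,6); WM=3
i=3 t=5 v=8: → [3,9),[0,6); WM=3
i=4 t=9 v=8: → [9,15),[6,12); WM=7; [0,6) fires=20
i=5 t=3 v=9: DROP (t<7-0); WM=7
i=6 t=5 v=3: DROP (t<7-0); WM=7
i=7 t=8 v=6: → [6,12),[3,9); WM=7
i=8 t=10 v=3: → [9,15),[6,12); WM=8
i=9 t=9 v=7: → [9,15),[6,12); WM=8
i=10 t=16 v=5: → [15,21),[12,18); WM=14; [3,9) fires=19 [6,12) fires=24
i=11 t=12 v=1: DROP (t<14-0); WM=14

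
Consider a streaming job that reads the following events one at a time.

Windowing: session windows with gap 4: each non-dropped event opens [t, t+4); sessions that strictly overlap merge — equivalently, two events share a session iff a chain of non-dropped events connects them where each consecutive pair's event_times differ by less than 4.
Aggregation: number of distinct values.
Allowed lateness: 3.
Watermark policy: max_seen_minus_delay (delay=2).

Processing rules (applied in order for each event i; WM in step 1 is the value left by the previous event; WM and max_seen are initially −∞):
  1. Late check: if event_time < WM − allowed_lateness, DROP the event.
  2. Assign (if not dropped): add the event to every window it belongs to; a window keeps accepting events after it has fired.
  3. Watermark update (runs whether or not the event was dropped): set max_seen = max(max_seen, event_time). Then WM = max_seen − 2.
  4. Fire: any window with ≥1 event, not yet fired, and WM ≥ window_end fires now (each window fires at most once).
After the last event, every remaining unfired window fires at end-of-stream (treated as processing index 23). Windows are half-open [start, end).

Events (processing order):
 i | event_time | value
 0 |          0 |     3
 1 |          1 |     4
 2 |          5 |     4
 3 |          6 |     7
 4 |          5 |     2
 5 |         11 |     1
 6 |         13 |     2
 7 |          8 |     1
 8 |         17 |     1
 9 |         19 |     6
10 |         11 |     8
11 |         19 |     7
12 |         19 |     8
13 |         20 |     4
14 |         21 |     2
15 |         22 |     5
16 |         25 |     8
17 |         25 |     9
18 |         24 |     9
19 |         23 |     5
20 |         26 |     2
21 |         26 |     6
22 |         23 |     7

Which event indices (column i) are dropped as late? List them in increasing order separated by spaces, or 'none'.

i=0 t=0 v=3: → [0,4); WM=-2
i=1 t=1 v=4: → [0,5); WM=-1
i=2 t=5 v=4: → [5,9); WM=3
i=3 t=6 v=7: → [5,10); WM=4
i=4 t=5 v=2: → [5,10); WM=4
i=5 t=11 v=1: → [11,15); WM=9
i=6 t=13 v=2: → [11,17); WM=11
i=7 t=8 v=1: → [5,17); WM=11
i=8 t=17 v=1: → [17,21); WM=15
i=9 t=19 v=6: → [17,23); WM=17
i=10 t=11 v=8: DROP (t<17-3); WM=17
i=11 t=19 v=7: → [17,23); WM=17
i=12 t=19 v=8: → [17,23); WM=17
i=13 t=20 v=4: → [17,24); WM=18
i=14 t=21 v=2: → [17,25); WM=19
i=15 t=22 v=5: → [17,26); WM=20
i=16 t=25 v=8: → [17,29); WM=23
i=17 t=25 v=9: → [17,29); WM=23
i=18 t=24 v=9: → [17,29); WM=23
i=19 t=23 v=5: → [17,29); WM=23
i=20 t=26 v=2: → [17,30); WM=24
i=21 t=26 v=6: → [17,30); WM=24
i=22 t=23 v=7: → [17,30); WM=24

10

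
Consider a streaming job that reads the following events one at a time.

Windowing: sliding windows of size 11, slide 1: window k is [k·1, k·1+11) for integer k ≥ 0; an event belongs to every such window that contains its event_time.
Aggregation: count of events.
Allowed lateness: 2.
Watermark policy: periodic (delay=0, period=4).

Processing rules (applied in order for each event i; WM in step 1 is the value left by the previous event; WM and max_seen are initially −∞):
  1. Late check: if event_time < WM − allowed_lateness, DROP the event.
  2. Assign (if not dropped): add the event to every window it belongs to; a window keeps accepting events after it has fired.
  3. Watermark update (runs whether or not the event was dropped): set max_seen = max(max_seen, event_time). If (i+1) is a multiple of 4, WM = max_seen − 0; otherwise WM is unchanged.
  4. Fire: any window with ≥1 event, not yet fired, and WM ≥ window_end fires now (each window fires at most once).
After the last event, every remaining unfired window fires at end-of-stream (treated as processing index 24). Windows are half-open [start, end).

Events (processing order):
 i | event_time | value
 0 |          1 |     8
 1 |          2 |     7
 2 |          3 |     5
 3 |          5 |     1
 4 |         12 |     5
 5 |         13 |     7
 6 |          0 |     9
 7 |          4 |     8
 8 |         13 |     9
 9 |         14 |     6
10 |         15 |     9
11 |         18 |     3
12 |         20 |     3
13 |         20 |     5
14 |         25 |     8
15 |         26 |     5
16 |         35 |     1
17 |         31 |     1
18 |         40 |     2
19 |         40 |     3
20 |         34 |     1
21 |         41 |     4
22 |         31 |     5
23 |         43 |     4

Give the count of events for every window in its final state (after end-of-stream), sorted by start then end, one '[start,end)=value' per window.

[0,11)=5 [1,12)=5 [2,13)=5 [3,14)=6 [4,15)=6 [5,16)=6 [6,17)=5 [7,18)=5 [8,19)=6 [9,20)=6 [10,21)=8 [11,22)=8 [12,23)=8 [13,24)=7 [14,25)=5 [15,26)=5 [16,27)=5 [17,28)=5 [18,29)=5 [19,30)=4 [20,31)=4 [21,32)=3 [22,33)=3 [23,34)=3 [24,35)=3 [25,36)=4 [26,37)=3 [27,38)=2 [28,39)=2 [29,40)=2 [30,41)=4 [31,42)=5 [32,43)=4 [33,44)=5 [34,45)=5 [35,46)=5 [36,47)=4 [37,48)=4 [38,49)=4 [39,50)=4 [40,51)=4 [41,52)=2 [42,53)=1 [43,54)=1

i=0 t=1 v=8: → [1,12),[0,11); WM=−∞
i=1 t=2 v=7: → [2,13),[1,12),[0,11); WM=−∞
i=2 t=3 v=5: → [3,14),[2,13),[1,12),[0,11); WM=−∞
i=3 t=5 v=1: → [5,16),[4,15),[3,14),[2,13),[1,12),[0,11); WM=5
i=4 t=12 v=5: → [12,23),[11,22),[10,21),[9,20),[8,19),[7,18),[6,17),[5,16),[4,15),[3,14),[2,13); WM=5
i=5 t=13 v=7: → [13,24),[12,23),[11,22),[10,21),[9,20),[8,19),[7,18),[6,17),[5,16),[4,15),[3,14); WM=5
i=6 t=0 v=9: DROP (t<5-2); WM=5
i=7 t=4 v=8: → [4,15),[3,14),[2,13),[1,12),[0,11); WM=13; [0,11) fires=5 [1,12) fires=5 [2,13) fires=5
i=8 t=13 v=9: → [13,24),[12,23),[11,22),[10,21),[9,20),[8,19),[7,18),[6,17),[5,16),[4,15),[3,14); WM=13
i=9 t=14 v=6: → [14,25),[13,24),[12,23),[11,22),[10,21),[9,20),[8,19),[7,18),[6,17),[5,16),[4,15); WM=13
i=10 t=15 v=9: → [15,26),[14,25),[13,24),[12,23),[11,22),[10,21),[9,20),[8,19),[7,18),[6,17),[5,16); WM=13
i=11 t=18 v=3: → [18,29),[17,28),[16,27),[15,26),[14,25),[13,24),[12,23),[11,22),[10,21),[9,20),[8,19); WM=18; [3,14) fires=6 [4,15) fires=6 [5,16) fires=6 [6,17) fires=5 [7,18) fires=5
i=12 t=20 v=3: → [20,31),[19,30),[18,29),[17,28),[16,27),[15,26),[14,25),[13,24),[12,23),[11,22),[10,21); WM=18
i=13 t=20 v=5: → [20,31),[19,30),[18,29),[17,28),[16,27),[15,26),[14,25),[13,24),[12,23),[11,22),[10,21); WM=18
i=14 t=25 v=8: → [25,36),[24,35),[23,34),[22,33),[21,32),[20,31),[19,30),[18,29),[17,28),[16,27),[15,26); WM=18
i=15 t=26 v=5: → [26,37),[25,36),[24,35),[23,34),[22,33),[21,32),[20,31),[19,30),[18,29),[17,28),[16,27); WM=26; [8,19) fires=6 [9,20) fires=6 [10,21) fires=8 [11,22) fires=8 [12,23) fires=8 [13,24) fires=7 [14,25) fires=5 [15,26) fires=5
i=16 t=35 v=1: → [35,46),[34,45),[33,44),[32,43),[31,42),[30,41),[29,40),[28,39),[27,38),[26,37),[25,36); WM=26
i=17 t=31 v=1: → [31,42),[30,41),[29,40),[28,39),[27,38),[26,37),[25,36),[24,35),[23,34),[22,33),[21,32); WM=26
i=18 t=40 v=2: → [40,51),[39,50),[38,49),[37,48),[36,47),[35,46),[34,45),[33,44),[32,43),[31,42),[30,41); WM=26
i=19 t=40 v=3: → [40,51),[39,50),[38,49),[37,48),[36,47),[35,46),[34,45),[33,44),[32,43),[31,42),[30,41); WM=40; [16,27) fires=5 [17,28) fires=5 [18,29) fires=5 [19,30) fires=4 [20,31) fires=4 [21,32) fires=3 [22,33) fires=3 [23,34) fires=3 [24,35) fires=3 [25,36) fires=4 [26,37) fires=3 [27,38) fires=2 [28,39) fires=2 [29,40) fires=2
i=20 t=34 v=1: DROP (t<40-2); WM=40
i=21 t=41 v=4: → [41,52),[40,51),[39,50),[38,49),[37,48),[36,47),[35,46),[34,45),[33,44),[32,43),[31,42); WM=40
i=22 t=31 v=5: DROP (t<40-2); WM=40
i=23 t=43 v=4: → [43,54),[42,53),[41,52),[40,51),[39,50),[38,49),[37,48),[36,47),[35,46),[34,45),[33,44); WM=43; [30,41) fires=4 [31,42) fires=5 [32,43) fires=4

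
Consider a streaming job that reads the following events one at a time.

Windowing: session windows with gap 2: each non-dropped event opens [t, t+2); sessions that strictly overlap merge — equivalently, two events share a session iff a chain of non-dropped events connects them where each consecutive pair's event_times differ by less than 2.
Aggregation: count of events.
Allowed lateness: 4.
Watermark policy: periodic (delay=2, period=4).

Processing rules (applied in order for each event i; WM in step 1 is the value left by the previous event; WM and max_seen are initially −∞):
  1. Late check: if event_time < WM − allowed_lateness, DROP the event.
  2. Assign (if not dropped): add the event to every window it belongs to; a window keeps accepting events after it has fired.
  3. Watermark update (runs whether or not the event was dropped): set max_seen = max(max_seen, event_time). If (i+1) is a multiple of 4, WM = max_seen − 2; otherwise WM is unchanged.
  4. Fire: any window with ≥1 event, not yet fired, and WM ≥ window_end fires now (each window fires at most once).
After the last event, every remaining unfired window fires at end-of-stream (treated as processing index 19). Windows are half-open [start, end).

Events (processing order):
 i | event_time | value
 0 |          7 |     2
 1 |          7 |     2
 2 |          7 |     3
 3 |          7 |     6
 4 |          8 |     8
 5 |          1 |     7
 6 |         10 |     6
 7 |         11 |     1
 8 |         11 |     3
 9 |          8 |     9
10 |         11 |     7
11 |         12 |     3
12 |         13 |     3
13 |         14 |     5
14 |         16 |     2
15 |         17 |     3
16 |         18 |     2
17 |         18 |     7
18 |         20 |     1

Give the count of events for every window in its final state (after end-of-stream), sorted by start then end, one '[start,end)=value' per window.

[1,3)=1 [7,10)=6 [10,16)=7 [16,20)=4 [20,22)=1

i=0 t=7 v=2: → [7,9); WM=−∞
i=1 t=7 v=2: → [7,9); WM=−∞
i=2 t=7 v=3: → [7,9); WM=−∞
i=3 t=7 v=6: → [7,9); WM=5
i=4 t=8 v=8: → [7,10); WM=5
i=5 t=1 v=7: → [1,3); WM=5
i=6 t=10 v=6: → [10,12); WM=5
i=7 t=11 v=1: → [10,13); WM=9
i=8 t=11 v=3: → [10,13); WM=9
i=9 t=8 v=9: → [7,10); WM=9
i=10 t=11 v=7: → [10,13); WM=9
i=11 t=12 v=3: → [10,14); WM=10
i=12 t=13 v=3: → [10,15); WM=10
i=13 t=14 v=5: → [10,16); WM=10
i=14 t=16 v=2: → [16,18); WM=10
i=15 t=17 v=3: → [16,19); WM=15
i=16 t=18 v=2: → [16,20); WM=15
i=17 t=18 v=7: → [16,20); WM=15
i=18 t=20 v=1: → [20,22); WM=15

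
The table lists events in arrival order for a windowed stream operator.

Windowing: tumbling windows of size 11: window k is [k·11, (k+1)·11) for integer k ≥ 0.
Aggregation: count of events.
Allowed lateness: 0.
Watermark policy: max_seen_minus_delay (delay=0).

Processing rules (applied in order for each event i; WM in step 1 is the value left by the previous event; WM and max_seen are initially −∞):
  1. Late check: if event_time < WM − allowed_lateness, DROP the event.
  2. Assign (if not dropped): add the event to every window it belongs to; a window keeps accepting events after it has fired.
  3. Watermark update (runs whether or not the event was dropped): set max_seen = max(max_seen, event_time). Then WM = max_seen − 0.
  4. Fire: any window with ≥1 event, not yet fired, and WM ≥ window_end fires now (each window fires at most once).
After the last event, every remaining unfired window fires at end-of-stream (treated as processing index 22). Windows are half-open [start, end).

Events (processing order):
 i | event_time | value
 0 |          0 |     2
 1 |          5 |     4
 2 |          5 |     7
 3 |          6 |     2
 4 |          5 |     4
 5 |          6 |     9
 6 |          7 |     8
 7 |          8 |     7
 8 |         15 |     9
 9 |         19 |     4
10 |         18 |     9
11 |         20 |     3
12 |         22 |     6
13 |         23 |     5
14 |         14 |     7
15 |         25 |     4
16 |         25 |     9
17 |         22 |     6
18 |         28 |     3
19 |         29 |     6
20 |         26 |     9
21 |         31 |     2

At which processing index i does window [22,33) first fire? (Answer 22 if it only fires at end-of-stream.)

22

i=0 t=0 v=2: → [0,11); WM=0
i=1 t=5 v=4: → [0,11); WM=5
i=2 t=5 v=7: → [0,11); WM=5
i=3 t=6 v=2: → [0,11); WM=6
i=4 t=5 v=4: DROP (t<6-0); WM=6
i=5 t=6 v=9: → [0,11); WM=6
i=6 t=7 v=8: → [0,11); WM=7
i=7 t=8 v=7: → [0,11); WM=8
i=8 t=15 v=9: → [11,22); WM=15; [0,11) fires=7
i=9 t=19 v=4: → [11,22); WM=19
i=10 t=18 v=9: DROP (t<19-0); WM=19
i=11 t=20 v=3: → [11,22); WM=20
i=12 t=22 v=6: → [22,33); WM=22; [11,22) fires=3
i=13 t=23 v=5: → [22,33); WM=23
i=14 t=14 v=7: DROP (t<23-0); WM=23
i=15 t=25 v=4: → [22,33); WM=25
i=16 t=25 v=9: → [22,33); WM=25
i=17 t=22 v=6: DROP (t<25-0); WM=25
i=18 t=28 v=3: → [22,33); WM=28
i=19 t=29 v=6: → [22,33); WM=29
i=20 t=26 v=9: DROP (t<29-0); WM=29
i=21 t=31 v=2: → [22,33); WM=31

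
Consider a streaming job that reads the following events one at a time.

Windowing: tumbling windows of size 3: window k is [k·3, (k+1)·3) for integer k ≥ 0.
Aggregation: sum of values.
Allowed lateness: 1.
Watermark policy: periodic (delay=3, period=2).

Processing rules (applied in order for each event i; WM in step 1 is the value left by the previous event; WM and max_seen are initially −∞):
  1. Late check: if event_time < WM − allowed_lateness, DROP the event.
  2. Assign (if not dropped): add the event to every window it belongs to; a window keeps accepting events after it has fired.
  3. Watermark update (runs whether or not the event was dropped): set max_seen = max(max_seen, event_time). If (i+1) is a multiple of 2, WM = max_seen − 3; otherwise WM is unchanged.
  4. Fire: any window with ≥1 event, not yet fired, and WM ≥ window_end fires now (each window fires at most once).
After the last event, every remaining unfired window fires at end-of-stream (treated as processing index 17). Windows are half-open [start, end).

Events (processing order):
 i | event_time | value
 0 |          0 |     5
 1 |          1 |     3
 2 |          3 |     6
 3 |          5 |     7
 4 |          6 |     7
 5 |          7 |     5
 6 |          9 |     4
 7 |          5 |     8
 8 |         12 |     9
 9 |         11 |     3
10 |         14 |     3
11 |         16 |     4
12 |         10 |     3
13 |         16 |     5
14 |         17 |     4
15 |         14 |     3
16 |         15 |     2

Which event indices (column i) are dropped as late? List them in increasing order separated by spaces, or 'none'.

12

i=0 t=0 v=5: → [0,3); WM=−∞
i=1 t=1 v=3: → [0,3); WM=-2
i=2 t=3 v=6: → [3,6); WM=-2
i=3 t=5 v=7: → [3,6); WM=2
i=4 t=6 v=7: → [6,9); WM=2
i=5 t=7 v=5: → [6,9); WM=4; [0,3) fires=8
i=6 t=9 v=4: → [9,12); WM=4
i=7 t=5 v=8: → [3,6); WM=6; [3,6) fires=21
i=8 t=12 v=9: → [12,15); WM=6
i=9 t=11 v=3: → [9,12); WM=9; [6,9) fires=12
i=10 t=14 v=3: → [12,15); WM=9
i=11 t=16 v=4: → [15,18); WM=13; [9,12) fires=7
i=12 t=10 v=3: DROP (t<13-1); WM=13
i=13 t=16 v=5: → [15,18); WM=13
i=14 t=17 v=4: → [15,18); WM=13
i=15 t=14 v=3: → [12,15); WM=14
i=16 t=15 v=2: → [15,18); WM=14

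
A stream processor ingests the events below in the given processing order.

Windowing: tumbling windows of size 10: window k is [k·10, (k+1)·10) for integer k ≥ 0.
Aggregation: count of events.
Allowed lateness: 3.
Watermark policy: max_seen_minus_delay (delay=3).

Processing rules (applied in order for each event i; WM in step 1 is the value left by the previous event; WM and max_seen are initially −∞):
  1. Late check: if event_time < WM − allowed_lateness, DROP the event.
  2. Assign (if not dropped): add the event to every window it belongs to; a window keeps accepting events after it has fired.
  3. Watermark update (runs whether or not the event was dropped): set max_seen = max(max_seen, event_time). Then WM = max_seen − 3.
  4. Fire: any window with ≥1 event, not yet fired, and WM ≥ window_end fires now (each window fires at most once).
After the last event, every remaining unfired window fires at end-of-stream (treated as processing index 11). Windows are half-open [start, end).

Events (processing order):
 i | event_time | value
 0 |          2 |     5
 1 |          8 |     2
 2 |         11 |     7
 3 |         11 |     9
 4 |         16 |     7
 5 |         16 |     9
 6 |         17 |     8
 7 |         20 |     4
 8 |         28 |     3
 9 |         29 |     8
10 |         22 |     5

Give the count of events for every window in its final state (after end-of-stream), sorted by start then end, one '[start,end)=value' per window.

[0,10)=2 [10,20)=5 [20,30)=3

i=0 t=2 v=5: → [0,10); WM=-1
i=1 t=8 v=2: → [0,10); WM=5
i=2 t=11 v=7: → [10,20); WM=8
i=3 t=11 v=9: → [10,20); WM=8
i=4 t=16 v=7: → [10,20); WM=13; [0,10) fires=2
i=5 t=16 v=9: → [10,20); WM=13
i=6 t=17 v=8: → [10,20); WM=14
i=7 t=20 v=4: → [20,30); WM=17
i=8 t=28 v=3: → [20,30); WM=25; [10,20) fires=5
i=9 t=29 v=8: → [20,30); WM=26
i=10 t=22 v=5: DROP (t<26-3); WM=26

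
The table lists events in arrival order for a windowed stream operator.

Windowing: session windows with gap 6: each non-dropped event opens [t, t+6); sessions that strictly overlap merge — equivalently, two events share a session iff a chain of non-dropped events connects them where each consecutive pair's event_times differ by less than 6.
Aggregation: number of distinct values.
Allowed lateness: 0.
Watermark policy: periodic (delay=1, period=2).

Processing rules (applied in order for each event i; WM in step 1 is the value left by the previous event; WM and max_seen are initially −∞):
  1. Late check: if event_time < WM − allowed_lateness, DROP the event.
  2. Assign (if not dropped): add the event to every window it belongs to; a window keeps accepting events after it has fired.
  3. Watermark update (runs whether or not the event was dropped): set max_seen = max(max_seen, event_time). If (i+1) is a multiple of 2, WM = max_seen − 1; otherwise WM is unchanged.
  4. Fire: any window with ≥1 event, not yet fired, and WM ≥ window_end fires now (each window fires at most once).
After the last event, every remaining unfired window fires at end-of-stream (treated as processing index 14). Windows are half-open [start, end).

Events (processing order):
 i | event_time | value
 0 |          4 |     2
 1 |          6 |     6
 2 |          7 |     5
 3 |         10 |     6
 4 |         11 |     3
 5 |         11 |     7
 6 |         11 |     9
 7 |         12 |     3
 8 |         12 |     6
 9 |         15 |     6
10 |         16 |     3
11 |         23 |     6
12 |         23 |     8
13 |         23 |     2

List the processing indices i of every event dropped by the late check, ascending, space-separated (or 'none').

i=0 t=4 v=2: → [4,10); WM=−∞
i=1 t=6 v=6: → [4,12); WM=5
i=2 t=7 v=5: → [4,13); WM=5
i=3 t=10 v=6: → [4,16); WM=9
i=4 t=11 v=3: → [4,17); WM=9
i=5 t=11 v=7: → [4,17); WM=10
i=6 t=11 v=9: → [4,17); WM=10
i=7 t=12 v=3: → [4,18); WM=11
i=8 t=12 v=6: → [4,18); WM=11
i=9 t=15 v=6: → [4,21); WM=14
i=10 t=16 v=3: → [4,22); WM=14
i=11 t=23 v=6: → [23,29); WM=22
i=12 t=23 v=8: → [23,29); WM=22
i=13 t=23 v=2: → [23,29); WM=22

none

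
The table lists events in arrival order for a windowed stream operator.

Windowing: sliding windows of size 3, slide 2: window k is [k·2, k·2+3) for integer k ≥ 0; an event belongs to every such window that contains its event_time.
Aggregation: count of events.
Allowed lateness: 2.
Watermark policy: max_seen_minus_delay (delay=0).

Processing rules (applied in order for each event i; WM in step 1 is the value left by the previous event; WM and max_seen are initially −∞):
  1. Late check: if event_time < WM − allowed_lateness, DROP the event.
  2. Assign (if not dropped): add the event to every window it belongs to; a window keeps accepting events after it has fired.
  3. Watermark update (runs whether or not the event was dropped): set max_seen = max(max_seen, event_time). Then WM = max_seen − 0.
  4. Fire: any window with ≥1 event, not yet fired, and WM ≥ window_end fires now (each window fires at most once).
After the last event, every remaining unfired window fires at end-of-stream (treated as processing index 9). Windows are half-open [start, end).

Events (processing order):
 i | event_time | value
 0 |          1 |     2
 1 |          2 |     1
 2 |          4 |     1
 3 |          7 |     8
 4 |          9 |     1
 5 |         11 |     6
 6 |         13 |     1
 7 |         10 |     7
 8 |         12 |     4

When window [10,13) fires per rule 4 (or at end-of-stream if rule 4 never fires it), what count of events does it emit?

i=0 t=1 v=2: → [0,3); WM=1
i=1 t=2 v=1: → [2,5),[0,3); WM=2
i=2 t=4 v=1: → [4,7),[2,5); WM=4; [0,3) fires=2
i=3 t=7 v=8: → [6,9); WM=7; [2,5) fires=2 [4,7) fires=1
i=4 t=9 v=1: → [8,11); WM=9; [6,9) fires=1
i=5 t=11 v=6: → [10,13); WM=11; [8,11) fires=1
i=6 t=13 v=1: → [12,15); WM=13; [10,13) fires=1
i=7 t=10 v=7: DROP (t<13-2); WM=13
i=8 t=12 v=4: → [12,15),[10,13); WM=13

1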